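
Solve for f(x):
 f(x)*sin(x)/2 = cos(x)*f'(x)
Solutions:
 f(x) = C1/sqrt(cos(x))


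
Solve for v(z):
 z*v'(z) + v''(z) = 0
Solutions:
 v(z) = C1 + C2*erf(sqrt(2)*z/2)


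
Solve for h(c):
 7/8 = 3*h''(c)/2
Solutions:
 h(c) = C1 + C2*c + 7*c^2/24


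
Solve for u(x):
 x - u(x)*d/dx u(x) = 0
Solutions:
 u(x) = -sqrt(C1 + x^2)
 u(x) = sqrt(C1 + x^2)


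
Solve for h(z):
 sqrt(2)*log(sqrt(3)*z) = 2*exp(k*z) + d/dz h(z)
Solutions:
 h(z) = C1 + sqrt(2)*z*log(z) + sqrt(2)*z*(-1 + log(3)/2) + Piecewise((-2*exp(k*z)/k, Ne(k, 0)), (-2*z, True))


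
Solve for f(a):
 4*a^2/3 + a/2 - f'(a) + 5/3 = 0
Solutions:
 f(a) = C1 + 4*a^3/9 + a^2/4 + 5*a/3


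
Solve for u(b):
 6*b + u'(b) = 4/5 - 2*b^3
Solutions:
 u(b) = C1 - b^4/2 - 3*b^2 + 4*b/5


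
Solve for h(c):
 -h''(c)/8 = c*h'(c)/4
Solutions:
 h(c) = C1 + C2*erf(c)


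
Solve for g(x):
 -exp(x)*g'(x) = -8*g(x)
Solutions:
 g(x) = C1*exp(-8*exp(-x))


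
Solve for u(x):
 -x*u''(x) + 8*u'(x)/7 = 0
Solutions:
 u(x) = C1 + C2*x^(15/7)


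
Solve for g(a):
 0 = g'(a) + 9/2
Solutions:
 g(a) = C1 - 9*a/2


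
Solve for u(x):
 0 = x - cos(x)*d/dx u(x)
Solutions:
 u(x) = C1 + Integral(x/cos(x), x)


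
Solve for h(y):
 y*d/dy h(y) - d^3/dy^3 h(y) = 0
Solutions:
 h(y) = C1 + Integral(C2*airyai(y) + C3*airybi(y), y)


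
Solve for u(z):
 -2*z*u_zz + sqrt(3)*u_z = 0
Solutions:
 u(z) = C1 + C2*z^(sqrt(3)/2 + 1)


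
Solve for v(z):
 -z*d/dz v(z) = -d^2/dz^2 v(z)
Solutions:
 v(z) = C1 + C2*erfi(sqrt(2)*z/2)


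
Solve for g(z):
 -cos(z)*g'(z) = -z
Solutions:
 g(z) = C1 + Integral(z/cos(z), z)


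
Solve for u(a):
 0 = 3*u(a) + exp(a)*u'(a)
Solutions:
 u(a) = C1*exp(3*exp(-a))


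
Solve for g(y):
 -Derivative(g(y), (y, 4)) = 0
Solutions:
 g(y) = C1 + C2*y + C3*y^2 + C4*y^3


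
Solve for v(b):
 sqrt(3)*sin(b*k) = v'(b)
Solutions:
 v(b) = C1 - sqrt(3)*cos(b*k)/k


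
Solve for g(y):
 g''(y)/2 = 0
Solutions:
 g(y) = C1 + C2*y


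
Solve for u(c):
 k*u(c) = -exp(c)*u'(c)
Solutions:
 u(c) = C1*exp(k*exp(-c))


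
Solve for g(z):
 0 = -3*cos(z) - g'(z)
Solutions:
 g(z) = C1 - 3*sin(z)


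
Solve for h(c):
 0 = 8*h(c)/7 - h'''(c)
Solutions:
 h(c) = C3*exp(2*7^(2/3)*c/7) + (C1*sin(sqrt(3)*7^(2/3)*c/7) + C2*cos(sqrt(3)*7^(2/3)*c/7))*exp(-7^(2/3)*c/7)


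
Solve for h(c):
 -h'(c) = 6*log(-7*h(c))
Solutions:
 Integral(1/(log(-_y) + log(7)), (_y, h(c)))/6 = C1 - c


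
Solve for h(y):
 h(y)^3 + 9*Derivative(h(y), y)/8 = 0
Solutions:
 h(y) = -3*sqrt(2)*sqrt(-1/(C1 - 8*y))/2
 h(y) = 3*sqrt(2)*sqrt(-1/(C1 - 8*y))/2


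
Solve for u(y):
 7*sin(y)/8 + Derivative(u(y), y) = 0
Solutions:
 u(y) = C1 + 7*cos(y)/8


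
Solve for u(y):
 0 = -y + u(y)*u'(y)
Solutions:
 u(y) = -sqrt(C1 + y^2)
 u(y) = sqrt(C1 + y^2)


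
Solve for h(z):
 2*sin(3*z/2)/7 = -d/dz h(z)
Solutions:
 h(z) = C1 + 4*cos(3*z/2)/21


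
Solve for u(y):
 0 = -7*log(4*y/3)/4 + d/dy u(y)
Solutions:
 u(y) = C1 + 7*y*log(y)/4 - 7*y*log(3)/4 - 7*y/4 + 7*y*log(2)/2


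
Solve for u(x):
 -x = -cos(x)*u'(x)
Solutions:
 u(x) = C1 + Integral(x/cos(x), x)


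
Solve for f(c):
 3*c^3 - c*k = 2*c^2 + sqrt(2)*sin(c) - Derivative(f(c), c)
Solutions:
 f(c) = C1 - 3*c^4/4 + 2*c^3/3 + c^2*k/2 - sqrt(2)*cos(c)


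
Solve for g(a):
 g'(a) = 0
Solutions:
 g(a) = C1


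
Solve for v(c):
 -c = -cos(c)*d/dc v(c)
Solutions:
 v(c) = C1 + Integral(c/cos(c), c)


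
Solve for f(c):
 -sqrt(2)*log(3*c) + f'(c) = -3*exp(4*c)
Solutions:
 f(c) = C1 + sqrt(2)*c*log(c) + sqrt(2)*c*(-1 + log(3)) - 3*exp(4*c)/4


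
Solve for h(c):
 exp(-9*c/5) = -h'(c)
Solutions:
 h(c) = C1 + 5*exp(-9*c/5)/9


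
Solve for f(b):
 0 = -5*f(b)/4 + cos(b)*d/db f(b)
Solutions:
 f(b) = C1*(sin(b) + 1)^(5/8)/(sin(b) - 1)^(5/8)


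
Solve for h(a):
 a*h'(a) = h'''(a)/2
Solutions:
 h(a) = C1 + Integral(C2*airyai(2^(1/3)*a) + C3*airybi(2^(1/3)*a), a)


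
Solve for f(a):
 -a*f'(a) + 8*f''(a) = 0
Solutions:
 f(a) = C1 + C2*erfi(a/4)


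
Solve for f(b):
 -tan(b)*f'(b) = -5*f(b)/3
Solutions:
 f(b) = C1*sin(b)^(5/3)


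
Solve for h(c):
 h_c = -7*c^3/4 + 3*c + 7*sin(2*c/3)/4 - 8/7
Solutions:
 h(c) = C1 - 7*c^4/16 + 3*c^2/2 - 8*c/7 - 21*cos(2*c/3)/8


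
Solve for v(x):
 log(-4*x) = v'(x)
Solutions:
 v(x) = C1 + x*log(-x) + x*(-1 + 2*log(2))


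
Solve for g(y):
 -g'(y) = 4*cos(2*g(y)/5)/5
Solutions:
 4*y/5 - 5*log(sin(2*g(y)/5) - 1)/4 + 5*log(sin(2*g(y)/5) + 1)/4 = C1


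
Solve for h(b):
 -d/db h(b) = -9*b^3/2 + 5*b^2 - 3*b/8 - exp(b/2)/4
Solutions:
 h(b) = C1 + 9*b^4/8 - 5*b^3/3 + 3*b^2/16 + exp(b/2)/2


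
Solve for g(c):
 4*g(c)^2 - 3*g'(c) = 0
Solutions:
 g(c) = -3/(C1 + 4*c)


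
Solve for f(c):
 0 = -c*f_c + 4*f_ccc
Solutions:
 f(c) = C1 + Integral(C2*airyai(2^(1/3)*c/2) + C3*airybi(2^(1/3)*c/2), c)


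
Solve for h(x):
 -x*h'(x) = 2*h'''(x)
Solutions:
 h(x) = C1 + Integral(C2*airyai(-2^(2/3)*x/2) + C3*airybi(-2^(2/3)*x/2), x)


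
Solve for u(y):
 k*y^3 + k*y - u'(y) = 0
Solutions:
 u(y) = C1 + k*y^4/4 + k*y^2/2


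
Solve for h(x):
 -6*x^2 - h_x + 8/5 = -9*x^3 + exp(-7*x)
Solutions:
 h(x) = C1 + 9*x^4/4 - 2*x^3 + 8*x/5 + exp(-7*x)/7


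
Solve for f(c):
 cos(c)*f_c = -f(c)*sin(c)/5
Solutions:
 f(c) = C1*cos(c)^(1/5)


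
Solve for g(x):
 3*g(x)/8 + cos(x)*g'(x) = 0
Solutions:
 g(x) = C1*(sin(x) - 1)^(3/16)/(sin(x) + 1)^(3/16)


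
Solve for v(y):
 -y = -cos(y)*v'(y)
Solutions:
 v(y) = C1 + Integral(y/cos(y), y)


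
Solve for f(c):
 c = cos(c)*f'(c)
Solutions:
 f(c) = C1 + Integral(c/cos(c), c)


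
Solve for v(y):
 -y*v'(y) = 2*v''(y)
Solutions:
 v(y) = C1 + C2*erf(y/2)


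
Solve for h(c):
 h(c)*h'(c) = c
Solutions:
 h(c) = -sqrt(C1 + c^2)
 h(c) = sqrt(C1 + c^2)


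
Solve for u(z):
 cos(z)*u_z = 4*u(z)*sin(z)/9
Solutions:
 u(z) = C1/cos(z)^(4/9)


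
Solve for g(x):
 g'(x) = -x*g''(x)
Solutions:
 g(x) = C1 + C2*log(x)


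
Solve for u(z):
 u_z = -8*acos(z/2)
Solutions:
 u(z) = C1 - 8*z*acos(z/2) + 8*sqrt(4 - z^2)


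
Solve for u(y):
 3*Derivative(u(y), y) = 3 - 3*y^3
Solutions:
 u(y) = C1 - y^4/4 + y


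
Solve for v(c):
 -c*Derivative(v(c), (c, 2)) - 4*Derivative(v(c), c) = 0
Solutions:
 v(c) = C1 + C2/c^3


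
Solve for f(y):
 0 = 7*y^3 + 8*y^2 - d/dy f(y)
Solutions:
 f(y) = C1 + 7*y^4/4 + 8*y^3/3


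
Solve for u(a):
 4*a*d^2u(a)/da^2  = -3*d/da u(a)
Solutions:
 u(a) = C1 + C2*a^(1/4)


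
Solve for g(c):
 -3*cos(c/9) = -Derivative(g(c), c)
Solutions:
 g(c) = C1 + 27*sin(c/9)


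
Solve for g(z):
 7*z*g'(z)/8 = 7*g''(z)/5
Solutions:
 g(z) = C1 + C2*erfi(sqrt(5)*z/4)


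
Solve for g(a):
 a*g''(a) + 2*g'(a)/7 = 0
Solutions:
 g(a) = C1 + C2*a^(5/7)


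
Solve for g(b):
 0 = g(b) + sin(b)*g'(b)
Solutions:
 g(b) = C1*sqrt(cos(b) + 1)/sqrt(cos(b) - 1)


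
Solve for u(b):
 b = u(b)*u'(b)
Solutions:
 u(b) = -sqrt(C1 + b^2)
 u(b) = sqrt(C1 + b^2)


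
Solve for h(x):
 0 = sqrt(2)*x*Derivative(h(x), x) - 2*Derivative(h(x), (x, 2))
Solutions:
 h(x) = C1 + C2*erfi(2^(1/4)*x/2)


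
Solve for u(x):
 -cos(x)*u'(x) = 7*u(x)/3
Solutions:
 u(x) = C1*(sin(x) - 1)^(7/6)/(sin(x) + 1)^(7/6)


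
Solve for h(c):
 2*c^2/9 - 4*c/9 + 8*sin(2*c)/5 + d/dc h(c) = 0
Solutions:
 h(c) = C1 - 2*c^3/27 + 2*c^2/9 + 4*cos(2*c)/5


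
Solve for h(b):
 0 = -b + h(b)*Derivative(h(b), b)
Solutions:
 h(b) = -sqrt(C1 + b^2)
 h(b) = sqrt(C1 + b^2)


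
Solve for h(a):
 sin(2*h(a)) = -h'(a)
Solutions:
 h(a) = pi - acos((-C1 - exp(4*a))/(C1 - exp(4*a)))/2
 h(a) = acos((-C1 - exp(4*a))/(C1 - exp(4*a)))/2


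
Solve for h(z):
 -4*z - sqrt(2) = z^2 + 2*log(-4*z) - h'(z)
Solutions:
 h(z) = C1 + z^3/3 + 2*z^2 + 2*z*log(-z) + z*(-2 + sqrt(2) + 4*log(2))


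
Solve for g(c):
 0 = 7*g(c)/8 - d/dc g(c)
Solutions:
 g(c) = C1*exp(7*c/8)


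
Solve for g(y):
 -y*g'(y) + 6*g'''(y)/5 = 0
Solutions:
 g(y) = C1 + Integral(C2*airyai(5^(1/3)*6^(2/3)*y/6) + C3*airybi(5^(1/3)*6^(2/3)*y/6), y)


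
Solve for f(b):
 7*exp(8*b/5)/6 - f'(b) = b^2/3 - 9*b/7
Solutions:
 f(b) = C1 - b^3/9 + 9*b^2/14 + 35*exp(8*b/5)/48


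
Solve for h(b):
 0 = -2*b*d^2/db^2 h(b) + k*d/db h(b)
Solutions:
 h(b) = C1 + b^(re(k)/2 + 1)*(C2*sin(log(b)*Abs(im(k))/2) + C3*cos(log(b)*im(k)/2))


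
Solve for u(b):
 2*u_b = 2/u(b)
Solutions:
 u(b) = -sqrt(C1 + 2*b)
 u(b) = sqrt(C1 + 2*b)


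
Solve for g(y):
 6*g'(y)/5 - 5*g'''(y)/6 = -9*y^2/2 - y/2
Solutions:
 g(y) = C1 + C2*exp(-6*y/5) + C3*exp(6*y/5) - 5*y^3/4 - 5*y^2/24 - 125*y/24


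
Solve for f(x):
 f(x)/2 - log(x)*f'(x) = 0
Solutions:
 f(x) = C1*exp(li(x)/2)


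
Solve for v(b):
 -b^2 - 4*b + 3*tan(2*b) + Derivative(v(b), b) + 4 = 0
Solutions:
 v(b) = C1 + b^3/3 + 2*b^2 - 4*b + 3*log(cos(2*b))/2


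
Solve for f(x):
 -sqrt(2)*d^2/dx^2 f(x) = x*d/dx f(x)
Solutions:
 f(x) = C1 + C2*erf(2^(1/4)*x/2)


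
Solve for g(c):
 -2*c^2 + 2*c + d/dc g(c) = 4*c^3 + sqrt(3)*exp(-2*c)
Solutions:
 g(c) = C1 + c^4 + 2*c^3/3 - c^2 - sqrt(3)*exp(-2*c)/2


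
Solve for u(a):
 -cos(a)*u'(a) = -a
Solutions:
 u(a) = C1 + Integral(a/cos(a), a)


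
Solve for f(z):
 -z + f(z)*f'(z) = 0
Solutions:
 f(z) = -sqrt(C1 + z^2)
 f(z) = sqrt(C1 + z^2)


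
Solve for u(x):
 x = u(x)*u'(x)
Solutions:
 u(x) = -sqrt(C1 + x^2)
 u(x) = sqrt(C1 + x^2)


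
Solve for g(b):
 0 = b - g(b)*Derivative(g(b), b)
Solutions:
 g(b) = -sqrt(C1 + b^2)
 g(b) = sqrt(C1 + b^2)


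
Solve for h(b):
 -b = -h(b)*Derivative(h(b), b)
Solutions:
 h(b) = -sqrt(C1 + b^2)
 h(b) = sqrt(C1 + b^2)


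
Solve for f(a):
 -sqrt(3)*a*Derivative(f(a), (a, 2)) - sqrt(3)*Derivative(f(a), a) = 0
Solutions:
 f(a) = C1 + C2*log(a)


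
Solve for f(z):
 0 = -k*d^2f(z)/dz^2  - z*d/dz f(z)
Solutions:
 f(z) = C1 + C2*sqrt(k)*erf(sqrt(2)*z*sqrt(1/k)/2)


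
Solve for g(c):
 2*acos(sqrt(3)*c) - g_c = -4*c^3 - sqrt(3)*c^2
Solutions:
 g(c) = C1 + c^4 + sqrt(3)*c^3/3 + 2*c*acos(sqrt(3)*c) - 2*sqrt(3)*sqrt(1 - 3*c^2)/3


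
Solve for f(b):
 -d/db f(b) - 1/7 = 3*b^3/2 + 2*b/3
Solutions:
 f(b) = C1 - 3*b^4/8 - b^2/3 - b/7


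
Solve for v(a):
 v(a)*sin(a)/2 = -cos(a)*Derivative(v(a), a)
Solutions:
 v(a) = C1*sqrt(cos(a))


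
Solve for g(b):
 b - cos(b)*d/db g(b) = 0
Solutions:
 g(b) = C1 + Integral(b/cos(b), b)


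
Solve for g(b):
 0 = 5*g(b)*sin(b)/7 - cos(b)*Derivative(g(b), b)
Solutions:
 g(b) = C1/cos(b)^(5/7)


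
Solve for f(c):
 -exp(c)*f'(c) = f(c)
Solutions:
 f(c) = C1*exp(exp(-c))


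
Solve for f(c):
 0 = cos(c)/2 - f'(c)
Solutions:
 f(c) = C1 + sin(c)/2


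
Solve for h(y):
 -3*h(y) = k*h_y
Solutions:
 h(y) = C1*exp(-3*y/k)


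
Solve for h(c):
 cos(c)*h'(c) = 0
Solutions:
 h(c) = C1


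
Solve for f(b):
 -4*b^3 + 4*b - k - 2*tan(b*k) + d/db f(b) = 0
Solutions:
 f(b) = C1 + b^4 - 2*b^2 + b*k + 2*Piecewise((-log(cos(b*k))/k, Ne(k, 0)), (0, True))


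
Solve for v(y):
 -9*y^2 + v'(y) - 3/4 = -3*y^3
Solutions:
 v(y) = C1 - 3*y^4/4 + 3*y^3 + 3*y/4


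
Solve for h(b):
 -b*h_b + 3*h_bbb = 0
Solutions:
 h(b) = C1 + Integral(C2*airyai(3^(2/3)*b/3) + C3*airybi(3^(2/3)*b/3), b)


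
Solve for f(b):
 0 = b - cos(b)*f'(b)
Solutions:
 f(b) = C1 + Integral(b/cos(b), b)


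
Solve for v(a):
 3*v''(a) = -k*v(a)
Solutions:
 v(a) = C1*exp(-sqrt(3)*a*sqrt(-k)/3) + C2*exp(sqrt(3)*a*sqrt(-k)/3)


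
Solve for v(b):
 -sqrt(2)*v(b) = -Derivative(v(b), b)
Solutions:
 v(b) = C1*exp(sqrt(2)*b)


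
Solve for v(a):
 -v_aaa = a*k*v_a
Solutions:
 v(a) = C1 + Integral(C2*airyai(a*(-k)^(1/3)) + C3*airybi(a*(-k)^(1/3)), a)


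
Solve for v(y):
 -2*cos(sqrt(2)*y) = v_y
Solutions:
 v(y) = C1 - sqrt(2)*sin(sqrt(2)*y)


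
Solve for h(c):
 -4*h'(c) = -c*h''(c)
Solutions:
 h(c) = C1 + C2*c^5


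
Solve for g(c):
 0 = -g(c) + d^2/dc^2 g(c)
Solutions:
 g(c) = C1*exp(-c) + C2*exp(c)


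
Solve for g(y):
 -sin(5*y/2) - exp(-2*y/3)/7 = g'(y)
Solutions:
 g(y) = C1 + 2*cos(5*y/2)/5 + 3*exp(-2*y/3)/14


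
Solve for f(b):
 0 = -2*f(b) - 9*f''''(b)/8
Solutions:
 f(b) = (C1*sin(sqrt(6)*b/3) + C2*cos(sqrt(6)*b/3))*exp(-sqrt(6)*b/3) + (C3*sin(sqrt(6)*b/3) + C4*cos(sqrt(6)*b/3))*exp(sqrt(6)*b/3)


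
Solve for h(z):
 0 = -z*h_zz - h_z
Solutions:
 h(z) = C1 + C2*log(z)


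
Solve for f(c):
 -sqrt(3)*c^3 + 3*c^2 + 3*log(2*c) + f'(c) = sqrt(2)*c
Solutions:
 f(c) = C1 + sqrt(3)*c^4/4 - c^3 + sqrt(2)*c^2/2 - 3*c*log(c) - c*log(8) + 3*c


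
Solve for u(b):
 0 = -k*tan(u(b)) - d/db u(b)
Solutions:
 u(b) = pi - asin(C1*exp(-b*k))
 u(b) = asin(C1*exp(-b*k))


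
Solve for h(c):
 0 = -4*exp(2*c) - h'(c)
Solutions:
 h(c) = C1 - 2*exp(2*c)


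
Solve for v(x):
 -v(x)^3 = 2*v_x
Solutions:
 v(x) = -sqrt(-1/(C1 - x))
 v(x) = sqrt(-1/(C1 - x))


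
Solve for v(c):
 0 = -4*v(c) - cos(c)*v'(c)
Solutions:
 v(c) = C1*(sin(c)^2 - 2*sin(c) + 1)/(sin(c)^2 + 2*sin(c) + 1)


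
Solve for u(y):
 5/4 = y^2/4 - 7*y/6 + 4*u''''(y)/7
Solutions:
 u(y) = C1 + C2*y + C3*y^2 + C4*y^3 - 7*y^6/5760 + 49*y^5/2880 + 35*y^4/384


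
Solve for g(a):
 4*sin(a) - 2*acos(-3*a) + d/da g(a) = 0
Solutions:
 g(a) = C1 + 2*a*acos(-3*a) + 2*sqrt(1 - 9*a^2)/3 + 4*cos(a)


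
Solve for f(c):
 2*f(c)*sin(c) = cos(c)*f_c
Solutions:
 f(c) = C1/cos(c)^2


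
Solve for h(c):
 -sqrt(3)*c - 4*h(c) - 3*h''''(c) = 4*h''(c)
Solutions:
 h(c) = -sqrt(3)*c/4 + (C1*sin(sqrt(2)*3^(3/4)*c*cos(atan(sqrt(2))/2)/3) + C2*cos(sqrt(2)*3^(3/4)*c*cos(atan(sqrt(2))/2)/3))*exp(-sqrt(2)*3^(3/4)*c*sin(atan(sqrt(2))/2)/3) + (C3*sin(sqrt(2)*3^(3/4)*c*cos(atan(sqrt(2))/2)/3) + C4*cos(sqrt(2)*3^(3/4)*c*cos(atan(sqrt(2))/2)/3))*exp(sqrt(2)*3^(3/4)*c*sin(atan(sqrt(2))/2)/3)


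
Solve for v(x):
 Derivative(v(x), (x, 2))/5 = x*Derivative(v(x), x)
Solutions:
 v(x) = C1 + C2*erfi(sqrt(10)*x/2)


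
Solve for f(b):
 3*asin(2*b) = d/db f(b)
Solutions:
 f(b) = C1 + 3*b*asin(2*b) + 3*sqrt(1 - 4*b^2)/2


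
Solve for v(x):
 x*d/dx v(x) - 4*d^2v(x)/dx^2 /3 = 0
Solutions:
 v(x) = C1 + C2*erfi(sqrt(6)*x/4)


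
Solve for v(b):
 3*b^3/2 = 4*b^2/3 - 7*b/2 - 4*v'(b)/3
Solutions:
 v(b) = C1 - 9*b^4/32 + b^3/3 - 21*b^2/16


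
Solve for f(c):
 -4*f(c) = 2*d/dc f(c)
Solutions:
 f(c) = C1*exp(-2*c)


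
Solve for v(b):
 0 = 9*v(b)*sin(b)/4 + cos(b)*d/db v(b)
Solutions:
 v(b) = C1*cos(b)^(9/4)


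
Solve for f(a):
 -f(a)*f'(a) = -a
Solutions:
 f(a) = -sqrt(C1 + a^2)
 f(a) = sqrt(C1 + a^2)


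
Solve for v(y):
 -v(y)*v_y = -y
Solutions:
 v(y) = -sqrt(C1 + y^2)
 v(y) = sqrt(C1 + y^2)


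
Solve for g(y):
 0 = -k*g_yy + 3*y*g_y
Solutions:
 g(y) = C1 + C2*erf(sqrt(6)*y*sqrt(-1/k)/2)/sqrt(-1/k)


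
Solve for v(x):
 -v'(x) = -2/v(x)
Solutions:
 v(x) = -sqrt(C1 + 4*x)
 v(x) = sqrt(C1 + 4*x)


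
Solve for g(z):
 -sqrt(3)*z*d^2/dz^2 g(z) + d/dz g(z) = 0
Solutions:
 g(z) = C1 + C2*z^(sqrt(3)/3 + 1)


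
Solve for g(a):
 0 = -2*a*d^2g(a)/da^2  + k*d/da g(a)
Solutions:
 g(a) = C1 + a^(re(k)/2 + 1)*(C2*sin(log(a)*Abs(im(k))/2) + C3*cos(log(a)*im(k)/2))


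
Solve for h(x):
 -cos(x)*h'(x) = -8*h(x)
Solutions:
 h(x) = C1*(sin(x)^4 + 4*sin(x)^3 + 6*sin(x)^2 + 4*sin(x) + 1)/(sin(x)^4 - 4*sin(x)^3 + 6*sin(x)^2 - 4*sin(x) + 1)


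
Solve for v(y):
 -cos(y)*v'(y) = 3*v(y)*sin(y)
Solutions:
 v(y) = C1*cos(y)^3


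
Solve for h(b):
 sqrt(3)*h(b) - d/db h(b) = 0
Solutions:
 h(b) = C1*exp(sqrt(3)*b)


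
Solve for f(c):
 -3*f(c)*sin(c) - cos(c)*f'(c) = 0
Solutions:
 f(c) = C1*cos(c)^3


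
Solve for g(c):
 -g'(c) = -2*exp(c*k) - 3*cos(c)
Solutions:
 g(c) = C1 + 3*sin(c) + 2*exp(c*k)/k


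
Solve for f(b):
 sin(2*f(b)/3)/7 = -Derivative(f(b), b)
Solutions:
 b/7 + 3*log(cos(2*f(b)/3) - 1)/4 - 3*log(cos(2*f(b)/3) + 1)/4 = C1


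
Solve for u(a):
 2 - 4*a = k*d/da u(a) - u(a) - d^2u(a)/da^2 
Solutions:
 u(a) = C1*exp(a*(k - sqrt(k^2 - 4))/2) + C2*exp(a*(k + sqrt(k^2 - 4))/2) + 4*a + 4*k - 2


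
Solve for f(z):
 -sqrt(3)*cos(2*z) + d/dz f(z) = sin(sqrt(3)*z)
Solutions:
 f(z) = C1 + sqrt(3)*sin(2*z)/2 - sqrt(3)*cos(sqrt(3)*z)/3


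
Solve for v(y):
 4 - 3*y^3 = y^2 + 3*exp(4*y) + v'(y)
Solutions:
 v(y) = C1 - 3*y^4/4 - y^3/3 + 4*y - 3*exp(4*y)/4


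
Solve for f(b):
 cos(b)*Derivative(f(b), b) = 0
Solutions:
 f(b) = C1


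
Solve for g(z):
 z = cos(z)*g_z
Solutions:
 g(z) = C1 + Integral(z/cos(z), z)


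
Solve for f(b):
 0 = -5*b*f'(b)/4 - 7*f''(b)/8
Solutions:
 f(b) = C1 + C2*erf(sqrt(35)*b/7)


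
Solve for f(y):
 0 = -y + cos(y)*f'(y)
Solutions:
 f(y) = C1 + Integral(y/cos(y), y)


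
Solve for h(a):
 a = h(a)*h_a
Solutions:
 h(a) = -sqrt(C1 + a^2)
 h(a) = sqrt(C1 + a^2)


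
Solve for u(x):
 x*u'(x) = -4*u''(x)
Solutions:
 u(x) = C1 + C2*erf(sqrt(2)*x/4)


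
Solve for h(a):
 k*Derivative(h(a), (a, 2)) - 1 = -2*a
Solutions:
 h(a) = C1 + C2*a - a^3/(3*k) + a^2/(2*k)


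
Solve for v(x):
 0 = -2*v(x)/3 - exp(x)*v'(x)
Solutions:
 v(x) = C1*exp(2*exp(-x)/3)


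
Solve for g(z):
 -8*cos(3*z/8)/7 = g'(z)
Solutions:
 g(z) = C1 - 64*sin(3*z/8)/21


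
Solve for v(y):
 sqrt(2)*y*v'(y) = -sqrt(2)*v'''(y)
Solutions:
 v(y) = C1 + Integral(C2*airyai(-y) + C3*airybi(-y), y)


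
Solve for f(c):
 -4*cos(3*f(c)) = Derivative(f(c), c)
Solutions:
 f(c) = -asin((C1 + exp(24*c))/(C1 - exp(24*c)))/3 + pi/3
 f(c) = asin((C1 + exp(24*c))/(C1 - exp(24*c)))/3


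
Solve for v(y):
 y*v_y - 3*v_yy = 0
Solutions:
 v(y) = C1 + C2*erfi(sqrt(6)*y/6)


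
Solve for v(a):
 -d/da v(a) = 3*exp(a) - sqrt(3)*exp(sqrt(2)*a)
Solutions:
 v(a) = C1 - 3*exp(a) + sqrt(6)*exp(sqrt(2)*a)/2


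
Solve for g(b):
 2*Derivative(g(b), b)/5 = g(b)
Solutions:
 g(b) = C1*exp(5*b/2)


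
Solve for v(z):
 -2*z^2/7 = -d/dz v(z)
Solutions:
 v(z) = C1 + 2*z^3/21


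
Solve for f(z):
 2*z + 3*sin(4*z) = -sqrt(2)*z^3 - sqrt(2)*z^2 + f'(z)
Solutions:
 f(z) = C1 + sqrt(2)*z^4/4 + sqrt(2)*z^3/3 + z^2 - 3*cos(4*z)/4


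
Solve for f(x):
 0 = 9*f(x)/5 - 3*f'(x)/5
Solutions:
 f(x) = C1*exp(3*x)


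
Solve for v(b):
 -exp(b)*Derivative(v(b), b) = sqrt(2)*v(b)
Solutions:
 v(b) = C1*exp(sqrt(2)*exp(-b))


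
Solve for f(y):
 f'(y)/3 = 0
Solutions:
 f(y) = C1


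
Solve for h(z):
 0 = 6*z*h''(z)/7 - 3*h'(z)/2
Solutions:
 h(z) = C1 + C2*z^(11/4)


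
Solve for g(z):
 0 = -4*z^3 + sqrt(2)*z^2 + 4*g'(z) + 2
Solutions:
 g(z) = C1 + z^4/4 - sqrt(2)*z^3/12 - z/2


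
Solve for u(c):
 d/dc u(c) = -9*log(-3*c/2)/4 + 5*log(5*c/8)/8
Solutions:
 u(c) = C1 - 13*c*log(c)/8 + c*(-18*log(3) + 3*log(2) + 5*log(5) + 13 - 18*I*pi)/8


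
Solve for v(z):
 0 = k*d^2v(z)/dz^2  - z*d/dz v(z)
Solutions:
 v(z) = C1 + C2*erf(sqrt(2)*z*sqrt(-1/k)/2)/sqrt(-1/k)


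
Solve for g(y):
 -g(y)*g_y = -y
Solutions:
 g(y) = -sqrt(C1 + y^2)
 g(y) = sqrt(C1 + y^2)


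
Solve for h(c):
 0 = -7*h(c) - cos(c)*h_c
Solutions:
 h(c) = C1*sqrt(sin(c) - 1)*(sin(c)^3 - 3*sin(c)^2 + 3*sin(c) - 1)/(sqrt(sin(c) + 1)*(sin(c)^3 + 3*sin(c)^2 + 3*sin(c) + 1))


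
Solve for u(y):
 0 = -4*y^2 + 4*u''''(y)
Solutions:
 u(y) = C1 + C2*y + C3*y^2 + C4*y^3 + y^6/360


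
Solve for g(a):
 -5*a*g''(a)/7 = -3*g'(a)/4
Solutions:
 g(a) = C1 + C2*a^(41/20)


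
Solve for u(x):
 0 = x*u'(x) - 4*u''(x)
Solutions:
 u(x) = C1 + C2*erfi(sqrt(2)*x/4)


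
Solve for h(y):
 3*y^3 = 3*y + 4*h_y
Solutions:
 h(y) = C1 + 3*y^4/16 - 3*y^2/8


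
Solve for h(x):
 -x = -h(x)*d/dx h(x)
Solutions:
 h(x) = -sqrt(C1 + x^2)
 h(x) = sqrt(C1 + x^2)


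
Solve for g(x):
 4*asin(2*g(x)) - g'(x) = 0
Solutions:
 Integral(1/asin(2*_y), (_y, g(x))) = C1 + 4*x


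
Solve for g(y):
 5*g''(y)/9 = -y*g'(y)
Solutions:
 g(y) = C1 + C2*erf(3*sqrt(10)*y/10)


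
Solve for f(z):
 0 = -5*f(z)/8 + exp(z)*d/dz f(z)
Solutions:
 f(z) = C1*exp(-5*exp(-z)/8)


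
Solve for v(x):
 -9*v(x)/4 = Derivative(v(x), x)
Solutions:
 v(x) = C1*exp(-9*x/4)


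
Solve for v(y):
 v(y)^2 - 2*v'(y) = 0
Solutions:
 v(y) = -2/(C1 + y)


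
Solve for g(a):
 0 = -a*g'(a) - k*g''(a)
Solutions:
 g(a) = C1 + C2*sqrt(k)*erf(sqrt(2)*a*sqrt(1/k)/2)


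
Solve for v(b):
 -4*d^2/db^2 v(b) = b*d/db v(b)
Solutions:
 v(b) = C1 + C2*erf(sqrt(2)*b/4)


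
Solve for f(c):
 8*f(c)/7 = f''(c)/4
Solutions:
 f(c) = C1*exp(-4*sqrt(14)*c/7) + C2*exp(4*sqrt(14)*c/7)


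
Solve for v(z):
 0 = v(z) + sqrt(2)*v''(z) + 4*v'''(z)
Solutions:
 v(z) = C1*exp(z*(-2*sqrt(2) + 2^(2/3)/(sqrt(2) + 108 + sqrt(-2 + (sqrt(2) + 108)^2))^(1/3) + 2^(1/3)*(sqrt(2) + 108 + sqrt(-2 + (sqrt(2) + 108)^2))^(1/3))/24)*sin(2^(1/3)*sqrt(3)*z*(-(sqrt(2) + 108 + sqrt(-2 + (sqrt(2) + 108)^2))^(1/3) + 2^(1/3)/(sqrt(2) + 108 + sqrt(-2 + (sqrt(2) + 108)^2))^(1/3))/24) + C2*exp(z*(-2*sqrt(2) + 2^(2/3)/(sqrt(2) + 108 + sqrt(-2 + (sqrt(2) + 108)^2))^(1/3) + 2^(1/3)*(sqrt(2) + 108 + sqrt(-2 + (sqrt(2) + 108)^2))^(1/3))/24)*cos(2^(1/3)*sqrt(3)*z*(-(sqrt(2) + 108 + sqrt(-2 + (sqrt(2) + 108)^2))^(1/3) + 2^(1/3)/(sqrt(2) + 108 + sqrt(-2 + (sqrt(2) + 108)^2))^(1/3))/24) + C3*exp(-z*(2^(2/3)/(sqrt(2) + 108 + sqrt(-2 + (sqrt(2) + 108)^2))^(1/3) + sqrt(2) + 2^(1/3)*(sqrt(2) + 108 + sqrt(-2 + (sqrt(2) + 108)^2))^(1/3))/12)


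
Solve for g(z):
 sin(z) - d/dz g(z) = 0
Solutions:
 g(z) = C1 - cos(z)


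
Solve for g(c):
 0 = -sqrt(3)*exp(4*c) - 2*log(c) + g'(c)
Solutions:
 g(c) = C1 + 2*c*log(c) - 2*c + sqrt(3)*exp(4*c)/4


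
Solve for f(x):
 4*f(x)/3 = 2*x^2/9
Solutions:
 f(x) = x^2/6


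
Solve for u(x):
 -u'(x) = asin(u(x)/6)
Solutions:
 Integral(1/asin(_y/6), (_y, u(x))) = C1 - x


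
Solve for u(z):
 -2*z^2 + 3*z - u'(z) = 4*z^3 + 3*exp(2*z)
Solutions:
 u(z) = C1 - z^4 - 2*z^3/3 + 3*z^2/2 - 3*exp(2*z)/2


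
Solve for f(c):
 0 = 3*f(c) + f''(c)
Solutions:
 f(c) = C1*sin(sqrt(3)*c) + C2*cos(sqrt(3)*c)


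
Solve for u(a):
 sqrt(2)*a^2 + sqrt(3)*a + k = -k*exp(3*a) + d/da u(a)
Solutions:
 u(a) = C1 + sqrt(2)*a^3/3 + sqrt(3)*a^2/2 + a*k + k*exp(3*a)/3


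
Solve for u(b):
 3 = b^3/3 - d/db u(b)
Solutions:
 u(b) = C1 + b^4/12 - 3*b


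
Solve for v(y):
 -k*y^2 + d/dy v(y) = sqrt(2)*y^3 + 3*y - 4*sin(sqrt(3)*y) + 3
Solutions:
 v(y) = C1 + k*y^3/3 + sqrt(2)*y^4/4 + 3*y^2/2 + 3*y + 4*sqrt(3)*cos(sqrt(3)*y)/3


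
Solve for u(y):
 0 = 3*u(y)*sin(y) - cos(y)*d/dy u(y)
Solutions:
 u(y) = C1/cos(y)^3


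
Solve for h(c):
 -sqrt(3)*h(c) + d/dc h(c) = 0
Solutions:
 h(c) = C1*exp(sqrt(3)*c)


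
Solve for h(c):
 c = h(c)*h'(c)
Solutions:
 h(c) = -sqrt(C1 + c^2)
 h(c) = sqrt(C1 + c^2)


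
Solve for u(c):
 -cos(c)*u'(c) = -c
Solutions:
 u(c) = C1 + Integral(c/cos(c), c)


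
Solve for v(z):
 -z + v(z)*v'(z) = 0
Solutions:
 v(z) = -sqrt(C1 + z^2)
 v(z) = sqrt(C1 + z^2)


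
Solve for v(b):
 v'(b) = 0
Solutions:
 v(b) = C1


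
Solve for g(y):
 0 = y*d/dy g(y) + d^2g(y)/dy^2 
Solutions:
 g(y) = C1 + C2*erf(sqrt(2)*y/2)


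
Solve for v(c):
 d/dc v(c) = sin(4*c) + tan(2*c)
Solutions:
 v(c) = C1 - log(cos(2*c))/2 - cos(4*c)/4


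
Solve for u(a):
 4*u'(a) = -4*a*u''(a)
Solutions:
 u(a) = C1 + C2*log(a)


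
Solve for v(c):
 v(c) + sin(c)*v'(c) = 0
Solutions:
 v(c) = C1*sqrt(cos(c) + 1)/sqrt(cos(c) - 1)


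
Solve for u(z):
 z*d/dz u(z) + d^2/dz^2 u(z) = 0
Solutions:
 u(z) = C1 + C2*erf(sqrt(2)*z/2)


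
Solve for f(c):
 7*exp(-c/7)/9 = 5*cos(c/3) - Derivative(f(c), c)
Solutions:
 f(c) = C1 + 15*sin(c/3) + 49*exp(-c/7)/9


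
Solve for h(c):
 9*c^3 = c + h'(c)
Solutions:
 h(c) = C1 + 9*c^4/4 - c^2/2


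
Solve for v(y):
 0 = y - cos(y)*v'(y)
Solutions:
 v(y) = C1 + Integral(y/cos(y), y)


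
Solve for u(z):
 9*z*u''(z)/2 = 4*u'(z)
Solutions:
 u(z) = C1 + C2*z^(17/9)


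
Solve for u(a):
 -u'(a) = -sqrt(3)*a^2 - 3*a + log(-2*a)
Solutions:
 u(a) = C1 + sqrt(3)*a^3/3 + 3*a^2/2 - a*log(-a) + a*(1 - log(2))


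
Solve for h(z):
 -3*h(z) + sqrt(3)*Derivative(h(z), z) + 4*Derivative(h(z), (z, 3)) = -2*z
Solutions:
 h(z) = C1*exp(-z*(-3^(5/6)/(9 + sqrt(sqrt(3) + 81))^(1/3) + 3^(2/3)*(9 + sqrt(sqrt(3) + 81))^(1/3))/12)*sin(z*(3^(1/3)/(9 + sqrt(sqrt(3) + 81))^(1/3) + 3^(1/6)*(9 + sqrt(sqrt(3) + 81))^(1/3))/4) + C2*exp(-z*(-3^(5/6)/(9 + sqrt(sqrt(3) + 81))^(1/3) + 3^(2/3)*(9 + sqrt(sqrt(3) + 81))^(1/3))/12)*cos(z*(3^(1/3)/(9 + sqrt(sqrt(3) + 81))^(1/3) + 3^(1/6)*(9 + sqrt(sqrt(3) + 81))^(1/3))/4) + C3*exp(z*(-3^(5/6)/(9 + sqrt(sqrt(3) + 81))^(1/3) + 3^(2/3)*(9 + sqrt(sqrt(3) + 81))^(1/3))/6) + 2*z/3 + 2*sqrt(3)/9


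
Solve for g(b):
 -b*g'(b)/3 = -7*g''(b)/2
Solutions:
 g(b) = C1 + C2*erfi(sqrt(21)*b/21)


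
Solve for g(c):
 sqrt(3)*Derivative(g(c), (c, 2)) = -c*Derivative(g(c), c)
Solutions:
 g(c) = C1 + C2*erf(sqrt(2)*3^(3/4)*c/6)


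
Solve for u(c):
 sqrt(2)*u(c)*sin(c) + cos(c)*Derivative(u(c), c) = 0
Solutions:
 u(c) = C1*cos(c)^(sqrt(2))


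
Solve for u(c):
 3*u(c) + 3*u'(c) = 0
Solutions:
 u(c) = C1*exp(-c)


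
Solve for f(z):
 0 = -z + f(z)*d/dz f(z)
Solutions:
 f(z) = -sqrt(C1 + z^2)
 f(z) = sqrt(C1 + z^2)


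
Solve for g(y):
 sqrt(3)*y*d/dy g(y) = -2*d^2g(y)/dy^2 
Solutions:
 g(y) = C1 + C2*erf(3^(1/4)*y/2)


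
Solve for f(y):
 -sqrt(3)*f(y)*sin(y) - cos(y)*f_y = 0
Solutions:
 f(y) = C1*cos(y)^(sqrt(3))


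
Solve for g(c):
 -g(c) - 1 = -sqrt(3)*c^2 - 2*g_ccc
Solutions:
 g(c) = C3*exp(2^(2/3)*c/2) + sqrt(3)*c^2 + (C1*sin(2^(2/3)*sqrt(3)*c/4) + C2*cos(2^(2/3)*sqrt(3)*c/4))*exp(-2^(2/3)*c/4) - 1


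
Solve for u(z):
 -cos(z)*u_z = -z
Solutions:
 u(z) = C1 + Integral(z/cos(z), z)


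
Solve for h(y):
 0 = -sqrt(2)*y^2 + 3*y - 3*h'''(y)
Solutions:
 h(y) = C1 + C2*y + C3*y^2 - sqrt(2)*y^5/180 + y^4/24


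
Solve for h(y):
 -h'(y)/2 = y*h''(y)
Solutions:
 h(y) = C1 + C2*sqrt(y)


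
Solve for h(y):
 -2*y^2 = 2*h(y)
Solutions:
 h(y) = -y^2


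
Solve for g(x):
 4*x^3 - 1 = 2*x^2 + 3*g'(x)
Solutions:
 g(x) = C1 + x^4/3 - 2*x^3/9 - x/3


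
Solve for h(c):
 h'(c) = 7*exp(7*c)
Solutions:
 h(c) = C1 + exp(7*c)


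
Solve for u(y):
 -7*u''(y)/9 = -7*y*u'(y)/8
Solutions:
 u(y) = C1 + C2*erfi(3*y/4)


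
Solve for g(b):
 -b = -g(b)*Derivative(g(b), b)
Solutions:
 g(b) = -sqrt(C1 + b^2)
 g(b) = sqrt(C1 + b^2)


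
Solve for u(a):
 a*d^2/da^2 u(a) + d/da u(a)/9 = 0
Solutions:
 u(a) = C1 + C2*a^(8/9)


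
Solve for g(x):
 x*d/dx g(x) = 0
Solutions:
 g(x) = C1


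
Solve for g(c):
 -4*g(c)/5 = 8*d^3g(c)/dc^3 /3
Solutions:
 g(c) = C3*exp(-10^(2/3)*3^(1/3)*c/10) + (C1*sin(10^(2/3)*3^(5/6)*c/20) + C2*cos(10^(2/3)*3^(5/6)*c/20))*exp(10^(2/3)*3^(1/3)*c/20)


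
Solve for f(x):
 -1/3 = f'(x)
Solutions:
 f(x) = C1 - x/3


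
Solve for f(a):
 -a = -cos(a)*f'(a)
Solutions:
 f(a) = C1 + Integral(a/cos(a), a)


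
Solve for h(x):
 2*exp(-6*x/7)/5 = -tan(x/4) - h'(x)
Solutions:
 h(x) = C1 - 2*log(tan(x/4)^2 + 1) + 7*exp(-6*x/7)/15


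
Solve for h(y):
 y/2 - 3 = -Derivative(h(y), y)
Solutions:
 h(y) = C1 - y^2/4 + 3*y


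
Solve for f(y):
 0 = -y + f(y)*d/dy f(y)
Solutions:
 f(y) = -sqrt(C1 + y^2)
 f(y) = sqrt(C1 + y^2)


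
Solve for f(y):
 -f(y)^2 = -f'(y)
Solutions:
 f(y) = -1/(C1 + y)


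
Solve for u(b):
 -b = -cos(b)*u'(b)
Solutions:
 u(b) = C1 + Integral(b/cos(b), b)


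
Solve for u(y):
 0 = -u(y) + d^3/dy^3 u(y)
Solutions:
 u(y) = C3*exp(y) + (C1*sin(sqrt(3)*y/2) + C2*cos(sqrt(3)*y/2))*exp(-y/2)


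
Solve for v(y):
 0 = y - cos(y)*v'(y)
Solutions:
 v(y) = C1 + Integral(y/cos(y), y)


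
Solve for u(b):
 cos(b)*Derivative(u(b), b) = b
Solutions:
 u(b) = C1 + Integral(b/cos(b), b)


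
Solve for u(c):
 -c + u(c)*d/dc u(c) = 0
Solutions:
 u(c) = -sqrt(C1 + c^2)
 u(c) = sqrt(C1 + c^2)


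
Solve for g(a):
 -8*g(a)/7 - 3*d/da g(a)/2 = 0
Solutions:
 g(a) = C1*exp(-16*a/21)


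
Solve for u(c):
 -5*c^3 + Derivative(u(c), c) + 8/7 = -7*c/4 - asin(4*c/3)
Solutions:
 u(c) = C1 + 5*c^4/4 - 7*c^2/8 - c*asin(4*c/3) - 8*c/7 - sqrt(9 - 16*c^2)/4


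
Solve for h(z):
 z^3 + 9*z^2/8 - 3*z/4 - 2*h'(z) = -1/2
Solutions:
 h(z) = C1 + z^4/8 + 3*z^3/16 - 3*z^2/16 + z/4


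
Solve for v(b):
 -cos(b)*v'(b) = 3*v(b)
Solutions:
 v(b) = C1*(sin(b) - 1)^(3/2)/(sin(b) + 1)^(3/2)


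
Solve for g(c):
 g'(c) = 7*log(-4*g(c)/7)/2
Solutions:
 -2*Integral(1/(log(-_y) - log(7) + 2*log(2)), (_y, g(c)))/7 = C1 - c


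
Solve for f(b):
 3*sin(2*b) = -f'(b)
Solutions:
 f(b) = C1 + 3*cos(2*b)/2


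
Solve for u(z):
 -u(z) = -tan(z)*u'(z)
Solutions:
 u(z) = C1*sin(z)


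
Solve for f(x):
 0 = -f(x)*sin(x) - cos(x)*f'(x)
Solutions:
 f(x) = C1*cos(x)


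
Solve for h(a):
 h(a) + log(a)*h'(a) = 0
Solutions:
 h(a) = C1*exp(-li(a))


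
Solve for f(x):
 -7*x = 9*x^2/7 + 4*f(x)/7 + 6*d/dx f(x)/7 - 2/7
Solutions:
 f(x) = C1*exp(-2*x/3) - 9*x^2/4 - 11*x/2 + 35/4


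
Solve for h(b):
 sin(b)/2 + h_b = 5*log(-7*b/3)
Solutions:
 h(b) = C1 + 5*b*log(-b) - 5*b*log(3) - 5*b + 5*b*log(7) + cos(b)/2


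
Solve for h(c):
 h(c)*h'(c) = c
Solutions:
 h(c) = -sqrt(C1 + c^2)
 h(c) = sqrt(C1 + c^2)


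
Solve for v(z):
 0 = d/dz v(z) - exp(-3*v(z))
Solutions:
 v(z) = log(C1 + 3*z)/3
 v(z) = log((-3^(1/3) - 3^(5/6)*I)*(C1 + z)^(1/3)/2)
 v(z) = log((-3^(1/3) + 3^(5/6)*I)*(C1 + z)^(1/3)/2)


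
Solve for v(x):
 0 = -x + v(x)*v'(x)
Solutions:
 v(x) = -sqrt(C1 + x^2)
 v(x) = sqrt(C1 + x^2)


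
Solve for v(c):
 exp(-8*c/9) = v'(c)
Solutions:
 v(c) = C1 - 9*exp(-8*c/9)/8


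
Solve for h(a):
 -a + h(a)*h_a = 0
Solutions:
 h(a) = -sqrt(C1 + a^2)
 h(a) = sqrt(C1 + a^2)


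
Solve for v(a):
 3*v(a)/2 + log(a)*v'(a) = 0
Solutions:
 v(a) = C1*exp(-3*li(a)/2)


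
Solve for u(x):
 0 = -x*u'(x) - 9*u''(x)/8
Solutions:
 u(x) = C1 + C2*erf(2*x/3)


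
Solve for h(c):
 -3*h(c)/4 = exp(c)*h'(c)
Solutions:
 h(c) = C1*exp(3*exp(-c)/4)


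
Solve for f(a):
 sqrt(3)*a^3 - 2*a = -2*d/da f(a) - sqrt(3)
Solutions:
 f(a) = C1 - sqrt(3)*a^4/8 + a^2/2 - sqrt(3)*a/2


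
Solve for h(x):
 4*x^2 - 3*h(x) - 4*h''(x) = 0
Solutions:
 h(x) = C1*sin(sqrt(3)*x/2) + C2*cos(sqrt(3)*x/2) + 4*x^2/3 - 32/9


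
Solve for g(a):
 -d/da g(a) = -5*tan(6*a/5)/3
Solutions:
 g(a) = C1 - 25*log(cos(6*a/5))/18


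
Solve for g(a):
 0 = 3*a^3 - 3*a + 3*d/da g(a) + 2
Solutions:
 g(a) = C1 - a^4/4 + a^2/2 - 2*a/3


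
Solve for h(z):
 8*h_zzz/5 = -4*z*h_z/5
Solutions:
 h(z) = C1 + Integral(C2*airyai(-2^(2/3)*z/2) + C3*airybi(-2^(2/3)*z/2), z)


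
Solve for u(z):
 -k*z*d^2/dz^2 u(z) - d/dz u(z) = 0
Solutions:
 u(z) = C1 + z^(((re(k) - 1)*re(k) + im(k)^2)/(re(k)^2 + im(k)^2))*(C2*sin(log(z)*Abs(im(k))/(re(k)^2 + im(k)^2)) + C3*cos(log(z)*im(k)/(re(k)^2 + im(k)^2)))


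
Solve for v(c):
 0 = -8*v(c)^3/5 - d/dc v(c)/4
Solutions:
 v(c) = -sqrt(10)*sqrt(-1/(C1 - 32*c))/2
 v(c) = sqrt(10)*sqrt(-1/(C1 - 32*c))/2


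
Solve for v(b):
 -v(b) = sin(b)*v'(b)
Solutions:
 v(b) = C1*sqrt(cos(b) + 1)/sqrt(cos(b) - 1)


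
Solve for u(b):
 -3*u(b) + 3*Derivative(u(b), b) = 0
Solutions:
 u(b) = C1*exp(b)


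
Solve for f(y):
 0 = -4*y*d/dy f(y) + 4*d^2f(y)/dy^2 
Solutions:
 f(y) = C1 + C2*erfi(sqrt(2)*y/2)


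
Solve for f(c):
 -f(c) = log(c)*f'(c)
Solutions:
 f(c) = C1*exp(-li(c))


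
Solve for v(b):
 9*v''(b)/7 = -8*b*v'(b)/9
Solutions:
 v(b) = C1 + C2*erf(2*sqrt(7)*b/9)


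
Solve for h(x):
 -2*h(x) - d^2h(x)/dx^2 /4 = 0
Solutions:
 h(x) = C1*sin(2*sqrt(2)*x) + C2*cos(2*sqrt(2)*x)


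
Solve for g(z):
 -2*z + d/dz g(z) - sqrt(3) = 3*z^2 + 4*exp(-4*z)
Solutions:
 g(z) = C1 + z^3 + z^2 + sqrt(3)*z - exp(-4*z)


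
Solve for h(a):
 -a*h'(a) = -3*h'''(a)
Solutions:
 h(a) = C1 + Integral(C2*airyai(3^(2/3)*a/3) + C3*airybi(3^(2/3)*a/3), a)


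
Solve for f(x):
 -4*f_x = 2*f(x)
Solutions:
 f(x) = C1*exp(-x/2)


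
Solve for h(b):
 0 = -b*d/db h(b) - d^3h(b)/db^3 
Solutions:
 h(b) = C1 + Integral(C2*airyai(-b) + C3*airybi(-b), b)


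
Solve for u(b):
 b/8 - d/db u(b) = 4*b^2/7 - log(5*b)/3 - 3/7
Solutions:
 u(b) = C1 - 4*b^3/21 + b^2/16 + b*log(b)/3 + 2*b/21 + b*log(5)/3


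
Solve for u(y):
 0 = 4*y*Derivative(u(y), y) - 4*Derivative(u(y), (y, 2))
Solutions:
 u(y) = C1 + C2*erfi(sqrt(2)*y/2)


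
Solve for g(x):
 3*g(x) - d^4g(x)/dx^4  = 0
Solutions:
 g(x) = C1*exp(-3^(1/4)*x) + C2*exp(3^(1/4)*x) + C3*sin(3^(1/4)*x) + C4*cos(3^(1/4)*x)


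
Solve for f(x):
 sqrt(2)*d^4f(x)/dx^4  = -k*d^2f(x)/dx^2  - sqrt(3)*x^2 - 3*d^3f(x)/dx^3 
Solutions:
 f(x) = C1 + C2*x + C3*exp(sqrt(2)*x*(sqrt(-4*sqrt(2)*k + 9) - 3)/4) + C4*exp(-sqrt(2)*x*(sqrt(-4*sqrt(2)*k + 9) + 3)/4) - sqrt(3)*x^4/(12*k) + sqrt(3)*x^3/k^2 + x^2*(sqrt(6) - 9*sqrt(3)/k)/k^2


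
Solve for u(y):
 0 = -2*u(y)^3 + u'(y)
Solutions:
 u(y) = -sqrt(2)*sqrt(-1/(C1 + 2*y))/2
 u(y) = sqrt(2)*sqrt(-1/(C1 + 2*y))/2


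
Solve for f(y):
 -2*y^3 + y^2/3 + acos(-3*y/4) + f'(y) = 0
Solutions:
 f(y) = C1 + y^4/2 - y^3/9 - y*acos(-3*y/4) - sqrt(16 - 9*y^2)/3


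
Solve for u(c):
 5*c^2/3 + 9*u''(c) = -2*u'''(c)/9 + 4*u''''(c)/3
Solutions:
 u(c) = C1 + C2*c + C3*exp(c*(1 - sqrt(973))/12) + C4*exp(c*(1 + sqrt(973))/12) - 5*c^4/324 + 10*c^3/6561 - 4880*c^2/177147


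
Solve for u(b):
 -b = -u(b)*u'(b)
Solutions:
 u(b) = -sqrt(C1 + b^2)
 u(b) = sqrt(C1 + b^2)


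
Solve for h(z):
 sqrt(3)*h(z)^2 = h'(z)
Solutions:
 h(z) = -1/(C1 + sqrt(3)*z)


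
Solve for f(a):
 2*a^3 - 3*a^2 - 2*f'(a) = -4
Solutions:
 f(a) = C1 + a^4/4 - a^3/2 + 2*a


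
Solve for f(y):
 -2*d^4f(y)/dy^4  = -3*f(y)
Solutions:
 f(y) = C1*exp(-2^(3/4)*3^(1/4)*y/2) + C2*exp(2^(3/4)*3^(1/4)*y/2) + C3*sin(2^(3/4)*3^(1/4)*y/2) + C4*cos(2^(3/4)*3^(1/4)*y/2)


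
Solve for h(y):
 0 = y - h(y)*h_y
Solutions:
 h(y) = -sqrt(C1 + y^2)
 h(y) = sqrt(C1 + y^2)


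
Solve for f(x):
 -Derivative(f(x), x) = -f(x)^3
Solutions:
 f(x) = -sqrt(2)*sqrt(-1/(C1 + x))/2
 f(x) = sqrt(2)*sqrt(-1/(C1 + x))/2


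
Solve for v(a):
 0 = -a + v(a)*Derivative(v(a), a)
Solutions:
 v(a) = -sqrt(C1 + a^2)
 v(a) = sqrt(C1 + a^2)


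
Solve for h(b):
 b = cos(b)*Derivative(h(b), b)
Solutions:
 h(b) = C1 + Integral(b/cos(b), b)


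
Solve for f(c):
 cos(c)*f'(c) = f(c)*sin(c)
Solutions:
 f(c) = C1/cos(c)


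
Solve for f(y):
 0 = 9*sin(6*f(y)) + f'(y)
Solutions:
 f(y) = -acos((-C1 - exp(108*y))/(C1 - exp(108*y)))/6 + pi/3
 f(y) = acos((-C1 - exp(108*y))/(C1 - exp(108*y)))/6


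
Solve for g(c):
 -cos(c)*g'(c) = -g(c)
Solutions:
 g(c) = C1*sqrt(sin(c) + 1)/sqrt(sin(c) - 1)


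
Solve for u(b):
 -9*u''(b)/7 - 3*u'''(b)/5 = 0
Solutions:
 u(b) = C1 + C2*b + C3*exp(-15*b/7)


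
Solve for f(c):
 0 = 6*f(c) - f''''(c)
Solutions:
 f(c) = C1*exp(-6^(1/4)*c) + C2*exp(6^(1/4)*c) + C3*sin(6^(1/4)*c) + C4*cos(6^(1/4)*c)


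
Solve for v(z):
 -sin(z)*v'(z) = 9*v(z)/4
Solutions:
 v(z) = C1*(cos(z) + 1)^(9/8)/(cos(z) - 1)^(9/8)


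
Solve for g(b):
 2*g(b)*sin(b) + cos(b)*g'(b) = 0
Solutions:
 g(b) = C1*cos(b)^2


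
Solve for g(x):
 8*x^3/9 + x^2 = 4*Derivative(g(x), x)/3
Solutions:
 g(x) = C1 + x^4/6 + x^3/4


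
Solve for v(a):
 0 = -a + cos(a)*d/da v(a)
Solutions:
 v(a) = C1 + Integral(a/cos(a), a)


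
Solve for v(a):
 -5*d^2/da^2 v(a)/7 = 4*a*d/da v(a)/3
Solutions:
 v(a) = C1 + C2*erf(sqrt(210)*a/15)


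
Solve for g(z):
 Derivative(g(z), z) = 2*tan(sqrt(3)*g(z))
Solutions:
 g(z) = sqrt(3)*(pi - asin(C1*exp(2*sqrt(3)*z)))/3
 g(z) = sqrt(3)*asin(C1*exp(2*sqrt(3)*z))/3


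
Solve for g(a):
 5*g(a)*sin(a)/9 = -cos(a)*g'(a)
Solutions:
 g(a) = C1*cos(a)^(5/9)


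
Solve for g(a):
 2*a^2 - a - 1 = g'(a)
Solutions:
 g(a) = C1 + 2*a^3/3 - a^2/2 - a


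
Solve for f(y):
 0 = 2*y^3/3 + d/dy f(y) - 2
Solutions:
 f(y) = C1 - y^4/6 + 2*y


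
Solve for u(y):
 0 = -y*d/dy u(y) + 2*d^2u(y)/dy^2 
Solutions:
 u(y) = C1 + C2*erfi(y/2)


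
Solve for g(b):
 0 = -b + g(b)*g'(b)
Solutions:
 g(b) = -sqrt(C1 + b^2)
 g(b) = sqrt(C1 + b^2)


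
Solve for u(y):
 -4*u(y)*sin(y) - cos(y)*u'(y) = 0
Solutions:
 u(y) = C1*cos(y)^4


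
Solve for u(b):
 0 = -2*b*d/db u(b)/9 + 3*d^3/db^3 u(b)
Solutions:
 u(b) = C1 + Integral(C2*airyai(2^(1/3)*b/3) + C3*airybi(2^(1/3)*b/3), b)


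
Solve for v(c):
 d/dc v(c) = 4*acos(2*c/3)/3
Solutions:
 v(c) = C1 + 4*c*acos(2*c/3)/3 - 2*sqrt(9 - 4*c^2)/3


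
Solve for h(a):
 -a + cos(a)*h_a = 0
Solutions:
 h(a) = C1 + Integral(a/cos(a), a)


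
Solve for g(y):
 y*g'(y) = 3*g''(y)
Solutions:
 g(y) = C1 + C2*erfi(sqrt(6)*y/6)


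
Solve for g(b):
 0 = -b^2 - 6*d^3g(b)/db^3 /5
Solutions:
 g(b) = C1 + C2*b + C3*b^2 - b^5/72


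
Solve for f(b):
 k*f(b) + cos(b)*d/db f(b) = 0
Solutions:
 f(b) = C1*exp(k*(log(sin(b) - 1) - log(sin(b) + 1))/2)


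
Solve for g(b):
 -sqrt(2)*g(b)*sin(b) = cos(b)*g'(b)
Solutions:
 g(b) = C1*cos(b)^(sqrt(2))


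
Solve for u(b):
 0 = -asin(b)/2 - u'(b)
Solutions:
 u(b) = C1 - b*asin(b)/2 - sqrt(1 - b^2)/2


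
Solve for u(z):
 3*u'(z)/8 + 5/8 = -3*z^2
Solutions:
 u(z) = C1 - 8*z^3/3 - 5*z/3


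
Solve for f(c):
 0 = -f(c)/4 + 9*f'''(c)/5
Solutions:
 f(c) = C3*exp(30^(1/3)*c/6) + (C1*sin(10^(1/3)*3^(5/6)*c/12) + C2*cos(10^(1/3)*3^(5/6)*c/12))*exp(-30^(1/3)*c/12)


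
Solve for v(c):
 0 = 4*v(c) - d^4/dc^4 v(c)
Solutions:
 v(c) = C1*exp(-sqrt(2)*c) + C2*exp(sqrt(2)*c) + C3*sin(sqrt(2)*c) + C4*cos(sqrt(2)*c)


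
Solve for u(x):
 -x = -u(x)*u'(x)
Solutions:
 u(x) = -sqrt(C1 + x^2)
 u(x) = sqrt(C1 + x^2)


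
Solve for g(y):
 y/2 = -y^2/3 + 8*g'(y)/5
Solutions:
 g(y) = C1 + 5*y^3/72 + 5*y^2/32


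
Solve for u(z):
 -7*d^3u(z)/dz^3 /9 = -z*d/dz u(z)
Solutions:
 u(z) = C1 + Integral(C2*airyai(21^(2/3)*z/7) + C3*airybi(21^(2/3)*z/7), z)


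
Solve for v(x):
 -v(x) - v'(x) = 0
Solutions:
 v(x) = C1*exp(-x)


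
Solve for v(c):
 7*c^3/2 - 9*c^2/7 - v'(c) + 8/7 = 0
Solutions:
 v(c) = C1 + 7*c^4/8 - 3*c^3/7 + 8*c/7


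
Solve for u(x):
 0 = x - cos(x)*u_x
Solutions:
 u(x) = C1 + Integral(x/cos(x), x)


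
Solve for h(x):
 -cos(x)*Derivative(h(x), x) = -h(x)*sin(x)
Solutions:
 h(x) = C1/cos(x)


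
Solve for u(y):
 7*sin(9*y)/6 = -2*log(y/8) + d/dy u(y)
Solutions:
 u(y) = C1 + 2*y*log(y) - 6*y*log(2) - 2*y - 7*cos(9*y)/54


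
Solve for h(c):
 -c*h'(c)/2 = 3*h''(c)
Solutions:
 h(c) = C1 + C2*erf(sqrt(3)*c/6)


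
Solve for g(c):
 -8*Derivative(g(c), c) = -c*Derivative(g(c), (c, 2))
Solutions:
 g(c) = C1 + C2*c^9


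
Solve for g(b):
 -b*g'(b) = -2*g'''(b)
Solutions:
 g(b) = C1 + Integral(C2*airyai(2^(2/3)*b/2) + C3*airybi(2^(2/3)*b/2), b)


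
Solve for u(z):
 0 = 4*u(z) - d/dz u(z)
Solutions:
 u(z) = C1*exp(4*z)


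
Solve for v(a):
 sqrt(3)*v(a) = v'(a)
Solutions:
 v(a) = C1*exp(sqrt(3)*a)
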